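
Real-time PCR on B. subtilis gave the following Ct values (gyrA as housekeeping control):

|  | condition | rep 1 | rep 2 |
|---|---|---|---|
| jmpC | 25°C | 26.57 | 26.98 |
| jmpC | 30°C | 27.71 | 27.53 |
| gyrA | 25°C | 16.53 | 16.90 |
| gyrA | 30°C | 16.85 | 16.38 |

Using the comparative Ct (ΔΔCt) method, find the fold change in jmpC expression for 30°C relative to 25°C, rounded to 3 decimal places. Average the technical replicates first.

Mean Ct: jmpC 25°C 26.775; jmpC 30°C 27.620; gyrA 25°C 16.715; gyrA 30°C 16.615
ΔCt(25°C) = 26.775 − 16.715 = 10.060
ΔCt(30°C) = 27.620 − 16.615 = 11.005
ΔΔCt = 11.005 − 10.060 = 0.945
Fold change = 2^(−0.945) = 0.5194

0.519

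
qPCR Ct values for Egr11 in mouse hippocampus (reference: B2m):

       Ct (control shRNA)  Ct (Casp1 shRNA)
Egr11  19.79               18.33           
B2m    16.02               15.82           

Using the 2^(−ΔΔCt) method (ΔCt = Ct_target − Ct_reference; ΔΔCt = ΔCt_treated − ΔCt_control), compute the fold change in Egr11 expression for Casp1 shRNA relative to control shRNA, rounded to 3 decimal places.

2.395

ΔCt(control shRNA) = 19.790 − 16.020 = 3.770
ΔCt(Casp1 shRNA) = 18.330 − 15.820 = 2.510
ΔΔCt = 2.510 − 3.770 = -1.260
Fold change = 2^(−(-1.260)) = 2^1.260 = 2.3950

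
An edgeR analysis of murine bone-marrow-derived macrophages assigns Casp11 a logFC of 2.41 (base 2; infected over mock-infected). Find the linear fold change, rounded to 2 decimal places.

Fold change = 2^(2.41) = 5.315

5.31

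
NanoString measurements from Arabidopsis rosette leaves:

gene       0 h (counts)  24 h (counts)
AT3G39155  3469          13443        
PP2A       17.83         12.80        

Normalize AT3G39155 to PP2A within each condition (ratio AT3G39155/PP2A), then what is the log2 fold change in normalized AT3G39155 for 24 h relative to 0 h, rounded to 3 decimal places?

AT3G39155/PP2A (0 h) = 3469 / 17.83 = 194.56
AT3G39155/PP2A (24 h) = 13443 / 12.80 = 1050.2
Fold change = 1050.2 / 194.56 = 5.3980
log2(5.3980) = 2.4324

2.432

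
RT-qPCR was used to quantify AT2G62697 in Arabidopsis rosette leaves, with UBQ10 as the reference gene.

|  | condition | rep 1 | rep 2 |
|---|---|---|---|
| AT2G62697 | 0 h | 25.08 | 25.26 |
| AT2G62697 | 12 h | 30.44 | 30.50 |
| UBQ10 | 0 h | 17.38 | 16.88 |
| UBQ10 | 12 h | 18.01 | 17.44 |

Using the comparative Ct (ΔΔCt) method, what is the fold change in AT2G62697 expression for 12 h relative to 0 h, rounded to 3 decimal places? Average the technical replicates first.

0.038

Mean Ct: AT2G62697 0 h 25.170; AT2G62697 12 h 30.470; UBQ10 0 h 17.130; UBQ10 12 h 17.725
ΔCt(0 h) = 25.170 − 17.130 = 8.040
ΔCt(12 h) = 30.470 − 17.725 = 12.745
ΔΔCt = 12.745 − 8.040 = 4.705
Fold change = 2^(−4.705) = 0.0383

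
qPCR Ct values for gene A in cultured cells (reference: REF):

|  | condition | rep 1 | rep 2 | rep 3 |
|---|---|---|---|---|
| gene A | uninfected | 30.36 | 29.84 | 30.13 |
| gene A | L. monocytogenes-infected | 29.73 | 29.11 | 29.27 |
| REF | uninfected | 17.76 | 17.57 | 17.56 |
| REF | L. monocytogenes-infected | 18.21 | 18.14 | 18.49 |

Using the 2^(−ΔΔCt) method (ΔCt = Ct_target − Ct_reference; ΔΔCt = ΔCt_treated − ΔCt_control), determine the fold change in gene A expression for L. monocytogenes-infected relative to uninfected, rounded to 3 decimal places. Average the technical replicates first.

2.621

Mean Ct: gene A uninfected 30.110; gene A L. monocytogenes-infected 29.370; REF uninfected 17.630; REF L. monocytogenes-infected 18.280
ΔCt(uninfected) = 30.110 − 17.630 = 12.480
ΔCt(L. monocytogenes-infected) = 29.370 − 18.280 = 11.090
ΔΔCt = 11.090 − 12.480 = -1.390
Fold change = 2^(−(-1.390)) = 2^1.390 = 2.6208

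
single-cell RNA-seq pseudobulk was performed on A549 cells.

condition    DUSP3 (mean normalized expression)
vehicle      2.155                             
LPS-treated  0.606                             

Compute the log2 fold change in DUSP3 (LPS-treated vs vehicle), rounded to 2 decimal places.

Fold change = 0.606 / 2.155 = 0.2812
log2(0.2812) = -1.830

-1.83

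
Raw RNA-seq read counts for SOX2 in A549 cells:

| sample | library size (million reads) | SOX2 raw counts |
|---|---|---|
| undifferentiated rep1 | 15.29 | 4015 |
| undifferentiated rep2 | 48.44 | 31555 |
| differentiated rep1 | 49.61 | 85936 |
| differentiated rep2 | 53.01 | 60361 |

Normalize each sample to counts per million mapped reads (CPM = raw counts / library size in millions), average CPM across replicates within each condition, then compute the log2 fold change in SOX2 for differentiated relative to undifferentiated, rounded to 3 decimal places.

1.651

CPM(undifferentiated rep1) = 4015 / 15.29 = 262.5899
CPM(undifferentiated rep2) = 31555 / 48.44 = 651.4244
CPM(differentiated rep1) = 85936 / 49.61 = 1732.2314
CPM(differentiated rep2) = 60361 / 53.01 = 1138.6719
mean CPM(undifferentiated) = 457.0072; mean CPM(differentiated) = 1435.4517
Fold change = 1435.4517 / 457.0072 = 3.14098
log2(3.14098) = 1.6512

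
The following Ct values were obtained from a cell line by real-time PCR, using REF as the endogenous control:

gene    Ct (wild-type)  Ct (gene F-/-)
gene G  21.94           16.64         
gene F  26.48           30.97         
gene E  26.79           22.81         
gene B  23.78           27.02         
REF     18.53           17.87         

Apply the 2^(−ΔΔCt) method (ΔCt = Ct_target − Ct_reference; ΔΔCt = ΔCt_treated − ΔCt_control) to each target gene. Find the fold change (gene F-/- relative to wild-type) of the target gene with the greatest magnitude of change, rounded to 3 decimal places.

0.028

gene G: ΔΔCt = (16.64−17.87) − (21.94−18.53) = -1.23 − 3.41 = -4.64; fold change = 2^4.64 = 24.933
gene F: ΔΔCt = (30.97−17.87) − (26.48−18.53) = 13.10 − 7.95 = 5.15; fold change = 2^-5.15 = 0.028
gene E: ΔΔCt = (22.81−17.87) − (26.79−18.53) = 4.94 − 8.26 = -3.32; fold change = 2^3.32 = 9.987
gene B: ΔΔCt = (27.02−17.87) − (23.78−18.53) = 9.15 − 5.25 = 3.90; fold change = 2^-3.90 = 0.067
gene F has the largest |ΔΔCt| = 5.15.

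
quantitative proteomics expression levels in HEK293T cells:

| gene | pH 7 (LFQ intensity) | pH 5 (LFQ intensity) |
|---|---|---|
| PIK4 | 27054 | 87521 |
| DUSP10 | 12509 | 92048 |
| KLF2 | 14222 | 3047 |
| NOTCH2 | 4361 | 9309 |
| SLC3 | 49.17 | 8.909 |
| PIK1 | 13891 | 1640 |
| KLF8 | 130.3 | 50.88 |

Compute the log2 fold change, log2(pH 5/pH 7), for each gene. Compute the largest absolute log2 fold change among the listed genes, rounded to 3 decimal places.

3.082

log2(87521/27054) = 1.694  (PIK4)
log2(92048/12509) = 2.879  (DUSP10)
log2(3047/14222) = -2.223  (KLF2)
log2(9309/4361) = 1.094  (NOTCH2)
log2(8.909/49.17) = -2.464  (SLC3)
log2(1640/13891) = -3.082  (PIK1)
log2(50.88/130.3) = -1.357  (KLF8)
The largest magnitude belongs to PIK1.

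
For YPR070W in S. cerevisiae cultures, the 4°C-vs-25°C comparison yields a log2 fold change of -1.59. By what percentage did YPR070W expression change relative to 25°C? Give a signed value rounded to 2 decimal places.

Fold change = 2^(-1.59) = 0.3322
Percent change = (FC − 1) × 100% = (0.3322 − 1) × 100 = -66.78%

-66.78%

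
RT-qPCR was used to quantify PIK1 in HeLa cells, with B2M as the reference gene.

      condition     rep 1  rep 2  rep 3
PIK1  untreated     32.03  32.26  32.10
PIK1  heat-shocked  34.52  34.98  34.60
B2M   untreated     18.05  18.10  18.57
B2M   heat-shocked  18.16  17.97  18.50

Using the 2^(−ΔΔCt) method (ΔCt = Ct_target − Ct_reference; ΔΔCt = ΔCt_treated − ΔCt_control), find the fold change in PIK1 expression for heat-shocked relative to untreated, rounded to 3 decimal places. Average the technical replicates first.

0.165

Mean Ct: PIK1 untreated 32.130; PIK1 heat-shocked 34.700; B2M untreated 18.240; B2M heat-shocked 18.210
ΔCt(untreated) = 32.130 − 18.240 = 13.890
ΔCt(heat-shocked) = 34.700 − 18.210 = 16.490
ΔΔCt = 16.490 − 13.890 = 2.600
Fold change = 2^(−2.600) = 0.1649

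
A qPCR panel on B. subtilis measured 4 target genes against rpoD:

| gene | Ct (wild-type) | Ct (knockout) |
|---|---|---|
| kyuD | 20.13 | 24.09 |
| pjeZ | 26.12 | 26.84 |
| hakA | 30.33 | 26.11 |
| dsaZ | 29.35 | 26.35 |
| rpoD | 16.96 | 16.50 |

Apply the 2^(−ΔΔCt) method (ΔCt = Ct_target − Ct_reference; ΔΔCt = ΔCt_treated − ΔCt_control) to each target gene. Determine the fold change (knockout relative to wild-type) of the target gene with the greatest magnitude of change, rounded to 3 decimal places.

kyuD: ΔΔCt = (24.09−16.50) − (20.13−16.96) = 7.59 − 3.17 = 4.42; fold change = 2^-4.42 = 0.047
pjeZ: ΔΔCt = (26.84−16.50) − (26.12−16.96) = 10.34 − 9.16 = 1.18; fold change = 2^-1.18 = 0.441
hakA: ΔΔCt = (26.11−16.50) − (30.33−16.96) = 9.61 − 13.37 = -3.76; fold change = 2^3.76 = 13.548
dsaZ: ΔΔCt = (26.35−16.50) − (29.35−16.96) = 9.85 − 12.39 = -2.54; fold change = 2^2.54 = 5.816
kyuD has the largest |ΔΔCt| = 4.42.

0.047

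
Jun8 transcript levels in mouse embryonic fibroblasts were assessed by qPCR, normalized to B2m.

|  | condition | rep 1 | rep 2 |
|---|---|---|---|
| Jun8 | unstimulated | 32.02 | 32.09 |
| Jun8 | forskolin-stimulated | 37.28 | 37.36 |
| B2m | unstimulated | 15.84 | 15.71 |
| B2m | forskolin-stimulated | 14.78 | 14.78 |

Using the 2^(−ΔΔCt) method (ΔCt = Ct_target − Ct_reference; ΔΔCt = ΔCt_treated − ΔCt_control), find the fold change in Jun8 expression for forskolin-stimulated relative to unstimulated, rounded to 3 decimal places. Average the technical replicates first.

Mean Ct: Jun8 unstimulated 32.055; Jun8 forskolin-stimulated 37.320; B2m unstimulated 15.775; B2m forskolin-stimulated 14.780
ΔCt(unstimulated) = 32.055 − 15.775 = 16.280
ΔCt(forskolin-stimulated) = 37.320 − 14.780 = 22.540
ΔΔCt = 22.540 − 16.280 = 6.260
Fold change = 2^(−6.260) = 0.0130

0.013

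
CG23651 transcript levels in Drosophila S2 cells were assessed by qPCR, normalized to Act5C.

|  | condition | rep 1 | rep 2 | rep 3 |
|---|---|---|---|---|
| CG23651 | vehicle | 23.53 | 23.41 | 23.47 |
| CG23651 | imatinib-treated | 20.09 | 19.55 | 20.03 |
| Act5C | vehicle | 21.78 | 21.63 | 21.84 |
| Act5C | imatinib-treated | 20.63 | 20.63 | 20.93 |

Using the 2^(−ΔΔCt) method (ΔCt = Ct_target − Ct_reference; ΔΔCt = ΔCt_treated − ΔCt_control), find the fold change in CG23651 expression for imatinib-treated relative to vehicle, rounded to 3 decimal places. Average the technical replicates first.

5.897

Mean Ct: CG23651 vehicle 23.470; CG23651 imatinib-treated 19.890; Act5C vehicle 21.750; Act5C imatinib-treated 20.730
ΔCt(vehicle) = 23.470 − 21.750 = 1.720
ΔCt(imatinib-treated) = 19.890 − 20.730 = -0.840
ΔΔCt = -0.840 − 1.720 = -2.560
Fold change = 2^(−(-2.560)) = 2^2.560 = 5.8971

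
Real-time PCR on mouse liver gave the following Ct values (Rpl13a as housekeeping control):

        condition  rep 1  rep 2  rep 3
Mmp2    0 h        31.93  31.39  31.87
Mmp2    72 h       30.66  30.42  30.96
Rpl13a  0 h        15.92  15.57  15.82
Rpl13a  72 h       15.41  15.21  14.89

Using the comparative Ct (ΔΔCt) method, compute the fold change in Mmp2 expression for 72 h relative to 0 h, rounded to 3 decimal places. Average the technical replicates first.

Mean Ct: Mmp2 0 h 31.730; Mmp2 72 h 30.680; Rpl13a 0 h 15.770; Rpl13a 72 h 15.170
ΔCt(0 h) = 31.730 − 15.770 = 15.960
ΔCt(72 h) = 30.680 − 15.170 = 15.510
ΔΔCt = 15.510 − 15.960 = -0.450
Fold change = 2^(−(-0.450)) = 2^0.450 = 1.3660

1.366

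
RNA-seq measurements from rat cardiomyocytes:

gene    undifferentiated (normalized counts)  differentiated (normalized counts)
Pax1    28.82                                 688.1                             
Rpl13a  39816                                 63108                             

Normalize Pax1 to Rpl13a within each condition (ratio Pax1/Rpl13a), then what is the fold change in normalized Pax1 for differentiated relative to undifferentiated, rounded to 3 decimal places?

15.064

Pax1/Rpl13a (undifferentiated) = 28.82 / 39816 = 0.00072383
Pax1/Rpl13a (differentiated) = 688.1 / 63108 = 0.010904
Fold change = 0.010904 / 0.00072383 = 15.0637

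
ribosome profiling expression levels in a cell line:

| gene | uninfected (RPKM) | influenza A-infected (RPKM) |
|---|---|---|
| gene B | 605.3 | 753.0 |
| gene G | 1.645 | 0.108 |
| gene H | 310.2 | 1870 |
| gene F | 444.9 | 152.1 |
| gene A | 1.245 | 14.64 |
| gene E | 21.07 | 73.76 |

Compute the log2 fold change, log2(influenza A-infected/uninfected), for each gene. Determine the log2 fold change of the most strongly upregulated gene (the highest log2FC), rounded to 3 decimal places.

log2(753.0/605.3) = 0.315  (gene B)
log2(0.108/1.645) = -3.929  (gene G)
log2(1870/310.2) = 2.592  (gene H)
log2(152.1/444.9) = -1.548  (gene F)
log2(14.64/1.245) = 3.556  (gene A)
log2(73.76/21.07) = 1.808  (gene E)
gene A is most strongly upregulated.

3.556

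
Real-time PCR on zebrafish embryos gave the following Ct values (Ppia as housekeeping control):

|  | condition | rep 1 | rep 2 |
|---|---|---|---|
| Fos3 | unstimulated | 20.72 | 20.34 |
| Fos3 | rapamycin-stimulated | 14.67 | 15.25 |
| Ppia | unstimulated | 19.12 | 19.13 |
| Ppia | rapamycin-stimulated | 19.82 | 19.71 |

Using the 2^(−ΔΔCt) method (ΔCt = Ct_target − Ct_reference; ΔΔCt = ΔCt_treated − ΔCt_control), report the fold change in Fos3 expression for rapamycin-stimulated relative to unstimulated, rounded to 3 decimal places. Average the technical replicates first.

Mean Ct: Fos3 unstimulated 20.530; Fos3 rapamycin-stimulated 14.960; Ppia unstimulated 19.125; Ppia rapamycin-stimulated 19.765
ΔCt(unstimulated) = 20.530 − 19.125 = 1.405
ΔCt(rapamycin-stimulated) = 14.960 − 19.765 = -4.805
ΔΔCt = -4.805 − 1.405 = -6.210
Fold change = 2^(−(-6.210)) = 2^6.210 = 74.0280

74.028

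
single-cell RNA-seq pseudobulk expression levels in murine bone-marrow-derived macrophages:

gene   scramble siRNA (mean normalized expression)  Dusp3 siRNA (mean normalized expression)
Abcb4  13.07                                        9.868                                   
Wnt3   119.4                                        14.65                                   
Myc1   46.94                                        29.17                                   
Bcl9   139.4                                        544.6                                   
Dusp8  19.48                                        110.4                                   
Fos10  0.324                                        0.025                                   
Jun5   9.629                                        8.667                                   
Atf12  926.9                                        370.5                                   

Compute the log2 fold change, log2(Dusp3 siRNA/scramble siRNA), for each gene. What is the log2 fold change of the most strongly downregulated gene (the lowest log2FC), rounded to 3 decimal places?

-3.696

log2(9.868/13.07) = -0.405  (Abcb4)
log2(14.65/119.4) = -3.027  (Wnt3)
log2(29.17/46.94) = -0.686  (Myc1)
log2(544.6/139.4) = 1.966  (Bcl9)
log2(110.4/19.48) = 2.503  (Dusp8)
log2(0.025/0.324) = -3.696  (Fos10)
log2(8.667/9.629) = -0.152  (Jun5)
log2(370.5/926.9) = -1.323  (Atf12)
Fos10 is most strongly downregulated.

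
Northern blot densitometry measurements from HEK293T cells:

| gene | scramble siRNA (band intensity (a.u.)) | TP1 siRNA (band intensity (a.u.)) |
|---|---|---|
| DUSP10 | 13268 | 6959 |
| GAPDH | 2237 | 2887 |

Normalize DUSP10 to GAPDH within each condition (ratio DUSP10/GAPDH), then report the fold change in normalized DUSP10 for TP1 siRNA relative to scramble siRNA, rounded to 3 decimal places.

DUSP10/GAPDH (scramble siRNA) = 13268 / 2237 = 5.9312
DUSP10/GAPDH (TP1 siRNA) = 6959 / 2887 = 2.4105
Fold change = 2.4105 / 5.9312 = 0.4064

0.406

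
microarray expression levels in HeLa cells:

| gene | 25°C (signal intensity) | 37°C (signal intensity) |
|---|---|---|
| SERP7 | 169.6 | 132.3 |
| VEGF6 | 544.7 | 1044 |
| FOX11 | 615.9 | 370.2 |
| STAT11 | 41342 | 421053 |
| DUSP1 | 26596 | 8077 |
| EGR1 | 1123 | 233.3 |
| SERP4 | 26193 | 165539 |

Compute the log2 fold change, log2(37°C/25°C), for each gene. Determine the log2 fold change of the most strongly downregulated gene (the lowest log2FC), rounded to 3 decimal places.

log2(132.3/169.6) = -0.358  (SERP7)
log2(1044/544.7) = 0.939  (VEGF6)
log2(370.2/615.9) = -0.734  (FOX11)
log2(421053/41342) = 3.348  (STAT11)
log2(8077/26596) = -1.719  (DUSP1)
log2(233.3/1123) = -2.267  (EGR1)
log2(165539/26193) = 2.660  (SERP4)
EGR1 is most strongly downregulated.

-2.267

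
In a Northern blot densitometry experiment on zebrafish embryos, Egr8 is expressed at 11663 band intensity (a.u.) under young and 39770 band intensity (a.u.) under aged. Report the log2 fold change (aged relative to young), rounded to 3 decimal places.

1.770

Fold change = 39770 / 11663 = 3.4099
log2(3.4099) = 1.7697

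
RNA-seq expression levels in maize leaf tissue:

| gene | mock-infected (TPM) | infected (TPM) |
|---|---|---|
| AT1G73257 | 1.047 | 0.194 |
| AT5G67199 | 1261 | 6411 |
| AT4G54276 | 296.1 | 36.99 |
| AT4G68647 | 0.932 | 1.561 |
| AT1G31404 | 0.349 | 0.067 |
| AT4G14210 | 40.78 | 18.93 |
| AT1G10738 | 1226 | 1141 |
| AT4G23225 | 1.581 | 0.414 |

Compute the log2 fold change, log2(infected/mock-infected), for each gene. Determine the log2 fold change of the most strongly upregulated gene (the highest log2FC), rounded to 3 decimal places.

log2(0.194/1.047) = -2.432  (AT1G73257)
log2(6411/1261) = 2.346  (AT5G67199)
log2(36.99/296.1) = -3.001  (AT4G54276)
log2(1.561/0.932) = 0.744  (AT4G68647)
log2(0.067/0.349) = -2.381  (AT1G31404)
log2(18.93/40.78) = -1.107  (AT4G14210)
log2(1141/1226) = -0.104  (AT1G10738)
log2(0.414/1.581) = -1.933  (AT4G23225)
AT5G67199 is most strongly upregulated.

2.346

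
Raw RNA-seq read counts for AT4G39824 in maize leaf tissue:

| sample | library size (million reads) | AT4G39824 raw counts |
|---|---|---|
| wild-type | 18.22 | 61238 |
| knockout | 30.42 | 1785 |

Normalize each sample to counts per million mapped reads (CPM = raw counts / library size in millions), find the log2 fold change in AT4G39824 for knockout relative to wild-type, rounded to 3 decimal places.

CPM(wild-type) = 61238 / 18.22 = 3361.0318
CPM(knockout) = 1785 / 30.42 = 58.6785
Fold change = 58.6785 / 3361.0318 = 0.01746
log2(0.01746) = -5.8399

-5.840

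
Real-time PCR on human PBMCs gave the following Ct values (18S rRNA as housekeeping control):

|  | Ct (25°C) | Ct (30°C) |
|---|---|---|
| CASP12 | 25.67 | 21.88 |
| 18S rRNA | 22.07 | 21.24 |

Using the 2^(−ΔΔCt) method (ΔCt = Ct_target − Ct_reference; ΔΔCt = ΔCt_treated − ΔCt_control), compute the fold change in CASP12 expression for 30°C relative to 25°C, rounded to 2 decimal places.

7.78

ΔCt(25°C) = 25.670 − 22.070 = 3.600
ΔCt(30°C) = 21.880 − 21.240 = 0.640
ΔΔCt = 0.640 − 3.600 = -2.960
Fold change = 2^(−(-2.960)) = 2^2.960 = 7.781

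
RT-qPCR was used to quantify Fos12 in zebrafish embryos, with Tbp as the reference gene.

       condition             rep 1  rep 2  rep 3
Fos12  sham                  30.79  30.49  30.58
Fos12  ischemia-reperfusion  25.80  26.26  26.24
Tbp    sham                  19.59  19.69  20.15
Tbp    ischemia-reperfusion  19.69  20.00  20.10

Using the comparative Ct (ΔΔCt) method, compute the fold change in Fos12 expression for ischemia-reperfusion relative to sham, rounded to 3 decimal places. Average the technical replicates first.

24.933

Mean Ct: Fos12 sham 30.620; Fos12 ischemia-reperfusion 26.100; Tbp sham 19.810; Tbp ischemia-reperfusion 19.930
ΔCt(sham) = 30.620 − 19.810 = 10.810
ΔCt(ischemia-reperfusion) = 26.100 − 19.930 = 6.170
ΔΔCt = 6.170 − 10.810 = -4.640
Fold change = 2^(−(-4.640)) = 2^4.640 = 24.9333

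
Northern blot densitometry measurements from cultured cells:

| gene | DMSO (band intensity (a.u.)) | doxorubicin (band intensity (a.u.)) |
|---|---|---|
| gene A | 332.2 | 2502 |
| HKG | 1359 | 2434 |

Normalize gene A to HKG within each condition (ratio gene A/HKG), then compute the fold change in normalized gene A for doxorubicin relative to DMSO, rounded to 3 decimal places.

gene A/HKG (DMSO) = 332.2 / 1359 = 0.24444
gene A/HKG (doxorubicin) = 2502 / 2434 = 1.0279
Fold change = 1.0279 / 0.24444 = 4.2052

4.205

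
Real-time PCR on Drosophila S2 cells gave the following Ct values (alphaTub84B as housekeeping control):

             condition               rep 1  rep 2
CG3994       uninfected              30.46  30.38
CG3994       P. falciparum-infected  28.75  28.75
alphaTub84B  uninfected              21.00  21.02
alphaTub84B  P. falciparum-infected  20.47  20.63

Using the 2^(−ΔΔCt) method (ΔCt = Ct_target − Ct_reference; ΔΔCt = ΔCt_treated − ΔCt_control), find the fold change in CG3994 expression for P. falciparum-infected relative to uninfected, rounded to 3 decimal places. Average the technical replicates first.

2.313

Mean Ct: CG3994 uninfected 30.420; CG3994 P. falciparum-infected 28.750; alphaTub84B uninfected 21.010; alphaTub84B P. falciparum-infected 20.550
ΔCt(uninfected) = 30.420 − 21.010 = 9.410
ΔCt(P. falciparum-infected) = 28.750 − 20.550 = 8.200
ΔΔCt = 8.200 − 9.410 = -1.210
Fold change = 2^(−(-1.210)) = 2^1.210 = 2.3134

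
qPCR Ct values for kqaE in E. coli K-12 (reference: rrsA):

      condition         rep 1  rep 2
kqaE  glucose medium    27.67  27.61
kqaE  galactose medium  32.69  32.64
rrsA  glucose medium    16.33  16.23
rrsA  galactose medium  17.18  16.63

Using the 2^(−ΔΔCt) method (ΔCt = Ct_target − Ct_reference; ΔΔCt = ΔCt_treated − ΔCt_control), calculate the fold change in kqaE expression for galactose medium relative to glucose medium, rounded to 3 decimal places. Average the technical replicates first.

Mean Ct: kqaE glucose medium 27.640; kqaE galactose medium 32.665; rrsA glucose medium 16.280; rrsA galactose medium 16.905
ΔCt(glucose medium) = 27.640 − 16.280 = 11.360
ΔCt(galactose medium) = 32.665 − 16.905 = 15.760
ΔΔCt = 15.760 − 11.360 = 4.400
Fold change = 2^(−4.400) = 0.0474

0.047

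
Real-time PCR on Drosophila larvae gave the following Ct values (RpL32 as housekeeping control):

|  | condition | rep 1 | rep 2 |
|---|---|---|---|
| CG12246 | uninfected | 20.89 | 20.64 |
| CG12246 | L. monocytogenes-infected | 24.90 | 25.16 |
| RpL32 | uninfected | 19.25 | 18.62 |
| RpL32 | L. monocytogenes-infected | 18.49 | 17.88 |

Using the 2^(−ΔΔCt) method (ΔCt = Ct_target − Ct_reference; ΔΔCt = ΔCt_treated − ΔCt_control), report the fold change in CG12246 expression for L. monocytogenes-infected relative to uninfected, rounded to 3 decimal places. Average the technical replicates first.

0.031

Mean Ct: CG12246 uninfected 20.765; CG12246 L. monocytogenes-infected 25.030; RpL32 uninfected 18.935; RpL32 L. monocytogenes-infected 18.185
ΔCt(uninfected) = 20.765 − 18.935 = 1.830
ΔCt(L. monocytogenes-infected) = 25.030 − 18.185 = 6.845
ΔΔCt = 6.845 − 1.830 = 5.015
Fold change = 2^(−5.015) = 0.0309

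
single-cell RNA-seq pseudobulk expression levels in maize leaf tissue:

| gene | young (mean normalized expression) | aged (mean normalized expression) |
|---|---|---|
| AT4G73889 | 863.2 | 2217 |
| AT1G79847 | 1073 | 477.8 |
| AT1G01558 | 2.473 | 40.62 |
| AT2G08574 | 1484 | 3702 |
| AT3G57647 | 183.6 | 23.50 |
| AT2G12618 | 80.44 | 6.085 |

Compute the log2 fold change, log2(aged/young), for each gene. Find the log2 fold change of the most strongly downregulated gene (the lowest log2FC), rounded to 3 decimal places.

log2(2217/863.2) = 1.361  (AT4G73889)
log2(477.8/1073) = -1.167  (AT1G79847)
log2(40.62/2.473) = 4.038  (AT1G01558)
log2(3702/1484) = 1.319  (AT2G08574)
log2(23.50/183.6) = -2.966  (AT3G57647)
log2(6.085/80.44) = -3.725  (AT2G12618)
AT2G12618 is most strongly downregulated.

-3.725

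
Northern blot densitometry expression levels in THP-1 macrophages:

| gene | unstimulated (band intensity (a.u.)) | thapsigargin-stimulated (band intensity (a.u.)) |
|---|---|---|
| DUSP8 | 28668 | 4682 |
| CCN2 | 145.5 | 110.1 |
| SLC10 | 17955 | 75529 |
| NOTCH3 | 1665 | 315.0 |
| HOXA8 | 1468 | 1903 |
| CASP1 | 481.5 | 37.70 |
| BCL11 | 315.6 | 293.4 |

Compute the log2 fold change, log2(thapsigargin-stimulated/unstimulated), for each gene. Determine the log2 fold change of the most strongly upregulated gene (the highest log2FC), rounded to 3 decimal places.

2.073

log2(4682/28668) = -2.614  (DUSP8)
log2(110.1/145.5) = -0.402  (CCN2)
log2(75529/17955) = 2.073  (SLC10)
log2(315.0/1665) = -2.402  (NOTCH3)
log2(1903/1468) = 0.374  (HOXA8)
log2(37.70/481.5) = -3.675  (CASP1)
log2(293.4/315.6) = -0.105  (BCL11)
SLC10 is most strongly upregulated.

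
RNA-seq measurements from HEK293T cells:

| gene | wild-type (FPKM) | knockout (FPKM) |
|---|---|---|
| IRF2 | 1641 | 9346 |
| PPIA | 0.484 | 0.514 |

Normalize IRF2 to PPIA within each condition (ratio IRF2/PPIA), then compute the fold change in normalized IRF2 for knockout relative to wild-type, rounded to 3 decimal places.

5.363

IRF2/PPIA (wild-type) = 1641 / 0.484 = 3390.5
IRF2/PPIA (knockout) = 9346 / 0.514 = 18183
Fold change = 18183 / 3390.5 = 5.3629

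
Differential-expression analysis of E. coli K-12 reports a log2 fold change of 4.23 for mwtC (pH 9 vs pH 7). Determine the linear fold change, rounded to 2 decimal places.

18.77

Fold change = 2^(4.23) = 18.765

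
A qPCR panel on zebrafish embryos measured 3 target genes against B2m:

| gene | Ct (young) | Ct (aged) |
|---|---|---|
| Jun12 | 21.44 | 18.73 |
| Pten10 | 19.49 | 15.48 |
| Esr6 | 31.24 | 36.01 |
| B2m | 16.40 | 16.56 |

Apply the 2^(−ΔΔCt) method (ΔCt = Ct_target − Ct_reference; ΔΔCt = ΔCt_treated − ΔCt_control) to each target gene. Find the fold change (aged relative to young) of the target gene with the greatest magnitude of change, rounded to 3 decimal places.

0.041

Jun12: ΔΔCt = (18.73−16.56) − (21.44−16.40) = 2.17 − 5.04 = -2.87; fold change = 2^2.87 = 7.311
Pten10: ΔΔCt = (15.48−16.56) − (19.49−16.40) = -1.08 − 3.09 = -4.17; fold change = 2^4.17 = 18.001
Esr6: ΔΔCt = (36.01−16.56) − (31.24−16.40) = 19.45 − 14.84 = 4.61; fold change = 2^-4.61 = 0.041
Esr6 has the largest |ΔΔCt| = 4.61.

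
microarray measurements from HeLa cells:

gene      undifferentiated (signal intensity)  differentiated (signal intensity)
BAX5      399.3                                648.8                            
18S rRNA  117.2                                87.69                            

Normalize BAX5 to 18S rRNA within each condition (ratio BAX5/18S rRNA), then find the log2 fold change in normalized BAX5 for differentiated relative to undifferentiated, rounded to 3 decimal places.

BAX5/18S rRNA (undifferentiated) = 399.3 / 117.2 = 3.407
BAX5/18S rRNA (differentiated) = 648.8 / 87.69 = 7.3988
Fold change = 7.3988 / 3.407 = 2.1716
log2(2.1716) = 1.1188

1.119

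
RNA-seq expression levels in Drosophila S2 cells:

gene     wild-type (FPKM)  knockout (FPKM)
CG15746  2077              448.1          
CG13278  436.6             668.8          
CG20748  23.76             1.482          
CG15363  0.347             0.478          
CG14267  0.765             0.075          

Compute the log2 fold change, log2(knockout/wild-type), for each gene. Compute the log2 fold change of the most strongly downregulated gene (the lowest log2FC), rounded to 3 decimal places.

log2(448.1/2077) = -2.213  (CG15746)
log2(668.8/436.6) = 0.615  (CG13278)
log2(1.482/23.76) = -4.003  (CG20748)
log2(0.478/0.347) = 0.462  (CG15363)
log2(0.075/0.765) = -3.350  (CG14267)
CG20748 is most strongly downregulated.

-4.003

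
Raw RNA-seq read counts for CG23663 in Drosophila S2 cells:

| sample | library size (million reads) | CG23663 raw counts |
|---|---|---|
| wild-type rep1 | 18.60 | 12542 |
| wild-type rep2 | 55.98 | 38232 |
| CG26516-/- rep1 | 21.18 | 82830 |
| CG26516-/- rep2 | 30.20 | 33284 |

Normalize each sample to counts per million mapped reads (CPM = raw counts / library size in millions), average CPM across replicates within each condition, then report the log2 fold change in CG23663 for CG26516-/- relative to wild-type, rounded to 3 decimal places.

CPM(wild-type rep1) = 12542 / 18.60 = 674.3011
CPM(wild-type rep2) = 38232 / 55.98 = 682.9582
CPM(CG26516-/- rep1) = 82830 / 21.18 = 3910.7649
CPM(CG26516-/- rep2) = 33284 / 30.20 = 1102.1192
mean CPM(wild-type) = 678.6296; mean CPM(CG26516-/-) = 2506.4420
Fold change = 2506.4420 / 678.6296 = 3.69339
log2(3.69339) = 1.8849

1.885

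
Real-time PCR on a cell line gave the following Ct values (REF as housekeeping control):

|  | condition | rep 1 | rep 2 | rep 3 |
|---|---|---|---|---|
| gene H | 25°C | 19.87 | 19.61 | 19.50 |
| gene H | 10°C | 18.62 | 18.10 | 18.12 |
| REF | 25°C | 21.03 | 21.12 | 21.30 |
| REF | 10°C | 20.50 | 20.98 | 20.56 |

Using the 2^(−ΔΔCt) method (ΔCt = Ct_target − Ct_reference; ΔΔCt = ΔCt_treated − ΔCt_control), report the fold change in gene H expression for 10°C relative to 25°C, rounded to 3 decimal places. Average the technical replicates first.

Mean Ct: gene H 25°C 19.660; gene H 10°C 18.280; REF 25°C 21.150; REF 10°C 20.680
ΔCt(25°C) = 19.660 − 21.150 = -1.490
ΔCt(10°C) = 18.280 − 20.680 = -2.400
ΔΔCt = -2.400 − (-1.490) = -0.910
Fold change = 2^(−(-0.910)) = 2^0.910 = 1.8790

1.879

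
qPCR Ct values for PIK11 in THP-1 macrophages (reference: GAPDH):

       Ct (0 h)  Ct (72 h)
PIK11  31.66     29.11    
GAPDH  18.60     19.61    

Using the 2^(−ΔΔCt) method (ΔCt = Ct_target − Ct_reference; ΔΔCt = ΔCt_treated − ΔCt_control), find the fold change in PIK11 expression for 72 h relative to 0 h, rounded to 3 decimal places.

ΔCt(0 h) = 31.660 − 18.600 = 13.060
ΔCt(72 h) = 29.110 − 19.610 = 9.500
ΔΔCt = 9.500 − 13.060 = -3.560
Fold change = 2^(−(-3.560)) = 2^3.560 = 11.7942

11.794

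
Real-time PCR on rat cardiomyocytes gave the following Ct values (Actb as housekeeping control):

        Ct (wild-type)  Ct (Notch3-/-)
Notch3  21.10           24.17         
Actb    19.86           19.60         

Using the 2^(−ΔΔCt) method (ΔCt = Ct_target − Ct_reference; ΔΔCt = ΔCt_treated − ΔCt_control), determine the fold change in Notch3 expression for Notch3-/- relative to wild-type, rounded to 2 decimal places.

ΔCt(wild-type) = 21.100 − 19.860 = 1.240
ΔCt(Notch3-/-) = 24.170 − 19.600 = 4.570
ΔΔCt = 4.570 − 1.240 = 3.330
Fold change = 2^(−3.330) = 0.099

0.10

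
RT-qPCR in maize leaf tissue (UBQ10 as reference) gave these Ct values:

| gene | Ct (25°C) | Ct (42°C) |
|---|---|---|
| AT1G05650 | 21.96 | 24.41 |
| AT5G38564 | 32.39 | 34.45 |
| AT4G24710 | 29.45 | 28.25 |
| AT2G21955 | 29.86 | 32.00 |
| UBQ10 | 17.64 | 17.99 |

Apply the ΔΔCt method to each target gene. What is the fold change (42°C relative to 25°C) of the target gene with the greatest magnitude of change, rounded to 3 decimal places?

0.233

AT1G05650: ΔΔCt = (24.41−17.99) − (21.96−17.64) = 6.42 − 4.32 = 2.10; fold change = 2^-2.10 = 0.233
AT5G38564: ΔΔCt = (34.45−17.99) − (32.39−17.64) = 16.46 − 14.75 = 1.71; fold change = 2^-1.71 = 0.306
AT4G24710: ΔΔCt = (28.25−17.99) − (29.45−17.64) = 10.26 − 11.81 = -1.55; fold change = 2^1.55 = 2.928
AT2G21955: ΔΔCt = (32.00−17.99) − (29.86−17.64) = 14.01 − 12.22 = 1.79; fold change = 2^-1.79 = 0.289
AT1G05650 has the largest |ΔΔCt| = 2.10.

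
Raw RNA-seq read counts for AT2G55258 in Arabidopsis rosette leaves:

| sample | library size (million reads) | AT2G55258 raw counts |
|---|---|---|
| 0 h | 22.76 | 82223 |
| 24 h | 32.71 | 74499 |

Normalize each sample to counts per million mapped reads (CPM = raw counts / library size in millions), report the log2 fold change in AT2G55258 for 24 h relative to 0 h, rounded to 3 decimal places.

-0.666

CPM(0 h) = 82223 / 22.76 = 3612.6098
CPM(24 h) = 74499 / 32.71 = 2277.5604
Fold change = 2277.5604 / 3612.6098 = 0.63045
log2(0.63045) = -0.6656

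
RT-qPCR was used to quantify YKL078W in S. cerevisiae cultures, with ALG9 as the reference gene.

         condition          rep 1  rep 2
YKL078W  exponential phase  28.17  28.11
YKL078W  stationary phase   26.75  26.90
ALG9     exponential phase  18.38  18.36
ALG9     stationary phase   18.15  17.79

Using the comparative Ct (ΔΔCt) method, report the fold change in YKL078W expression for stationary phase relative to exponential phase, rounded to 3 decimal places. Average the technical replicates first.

Mean Ct: YKL078W exponential phase 28.140; YKL078W stationary phase 26.825; ALG9 exponential phase 18.370; ALG9 stationary phase 17.970
ΔCt(exponential phase) = 28.140 − 18.370 = 9.770
ΔCt(stationary phase) = 26.825 − 17.970 = 8.855
ΔΔCt = 8.855 − 9.770 = -0.915
Fold change = 2^(−(-0.915)) = 2^0.915 = 1.8856

1.886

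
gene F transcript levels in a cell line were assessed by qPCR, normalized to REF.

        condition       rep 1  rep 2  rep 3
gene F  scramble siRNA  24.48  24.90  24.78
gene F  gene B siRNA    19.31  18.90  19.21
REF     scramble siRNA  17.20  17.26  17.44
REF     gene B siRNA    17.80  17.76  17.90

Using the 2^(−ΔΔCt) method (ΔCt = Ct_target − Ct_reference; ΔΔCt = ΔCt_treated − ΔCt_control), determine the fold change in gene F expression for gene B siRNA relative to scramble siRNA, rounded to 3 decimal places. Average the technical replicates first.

Mean Ct: gene F scramble siRNA 24.720; gene F gene B siRNA 19.140; REF scramble siRNA 17.300; REF gene B siRNA 17.820
ΔCt(scramble siRNA) = 24.720 − 17.300 = 7.420
ΔCt(gene B siRNA) = 19.140 − 17.820 = 1.320
ΔΔCt = 1.320 − 7.420 = -6.100
Fold change = 2^(−(-6.100)) = 2^6.100 = 68.5935

68.594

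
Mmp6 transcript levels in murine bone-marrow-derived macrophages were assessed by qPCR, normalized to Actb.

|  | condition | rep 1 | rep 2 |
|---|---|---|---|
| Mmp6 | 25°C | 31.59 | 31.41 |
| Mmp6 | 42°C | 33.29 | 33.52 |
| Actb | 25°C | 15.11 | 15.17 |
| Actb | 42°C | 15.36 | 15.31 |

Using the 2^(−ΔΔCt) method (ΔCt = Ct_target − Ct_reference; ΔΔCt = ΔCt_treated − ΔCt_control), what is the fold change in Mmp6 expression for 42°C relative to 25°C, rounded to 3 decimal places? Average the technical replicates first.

0.306

Mean Ct: Mmp6 25°C 31.500; Mmp6 42°C 33.405; Actb 25°C 15.140; Actb 42°C 15.335
ΔCt(25°C) = 31.500 − 15.140 = 16.360
ΔCt(42°C) = 33.405 − 15.335 = 18.070
ΔΔCt = 18.070 − 16.360 = 1.710
Fold change = 2^(−1.710) = 0.3057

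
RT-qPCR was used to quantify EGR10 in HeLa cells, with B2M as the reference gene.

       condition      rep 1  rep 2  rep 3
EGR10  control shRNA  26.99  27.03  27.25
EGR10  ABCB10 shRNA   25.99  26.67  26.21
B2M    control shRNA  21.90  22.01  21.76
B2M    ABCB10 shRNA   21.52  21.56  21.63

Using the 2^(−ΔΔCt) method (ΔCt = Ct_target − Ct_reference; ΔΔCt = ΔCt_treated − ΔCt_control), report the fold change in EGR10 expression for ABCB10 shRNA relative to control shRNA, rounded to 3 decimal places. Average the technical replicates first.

1.395

Mean Ct: EGR10 control shRNA 27.090; EGR10 ABCB10 shRNA 26.290; B2M control shRNA 21.890; B2M ABCB10 shRNA 21.570
ΔCt(control shRNA) = 27.090 − 21.890 = 5.200
ΔCt(ABCB10 shRNA) = 26.290 − 21.570 = 4.720
ΔΔCt = 4.720 − 5.200 = -0.480
Fold change = 2^(−(-0.480)) = 2^0.480 = 1.3947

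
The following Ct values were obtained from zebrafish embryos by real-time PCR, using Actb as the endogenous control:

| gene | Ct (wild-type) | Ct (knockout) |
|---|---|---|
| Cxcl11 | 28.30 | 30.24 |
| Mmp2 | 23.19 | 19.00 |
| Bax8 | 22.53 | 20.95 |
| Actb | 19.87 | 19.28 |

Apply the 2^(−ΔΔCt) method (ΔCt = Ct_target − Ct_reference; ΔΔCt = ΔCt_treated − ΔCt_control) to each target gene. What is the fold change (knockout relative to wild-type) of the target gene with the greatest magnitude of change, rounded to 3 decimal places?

Cxcl11: ΔΔCt = (30.24−19.28) − (28.30−19.87) = 10.96 − 8.43 = 2.53; fold change = 2^-2.53 = 0.173
Mmp2: ΔΔCt = (19.00−19.28) − (23.19−19.87) = -0.28 − 3.32 = -3.60; fold change = 2^3.60 = 12.126
Bax8: ΔΔCt = (20.95−19.28) − (22.53−19.87) = 1.67 − 2.66 = -0.99; fold change = 2^0.99 = 1.986
Mmp2 has the largest |ΔΔCt| = 3.60.

12.126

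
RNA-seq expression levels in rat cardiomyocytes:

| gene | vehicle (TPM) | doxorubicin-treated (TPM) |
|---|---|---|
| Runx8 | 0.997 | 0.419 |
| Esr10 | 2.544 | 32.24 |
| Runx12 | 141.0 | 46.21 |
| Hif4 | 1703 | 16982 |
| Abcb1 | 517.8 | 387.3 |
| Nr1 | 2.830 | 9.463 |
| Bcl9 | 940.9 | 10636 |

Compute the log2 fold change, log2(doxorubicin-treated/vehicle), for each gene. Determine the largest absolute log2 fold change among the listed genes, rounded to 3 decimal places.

log2(0.419/0.997) = -1.251  (Runx8)
log2(32.24/2.544) = 3.664  (Esr10)
log2(46.21/141.0) = -1.609  (Runx12)
log2(16982/1703) = 3.318  (Hif4)
log2(387.3/517.8) = -0.419  (Abcb1)
log2(9.463/2.830) = 1.741  (Nr1)
log2(10636/940.9) = 3.499  (Bcl9)
The largest magnitude belongs to Esr10.

3.664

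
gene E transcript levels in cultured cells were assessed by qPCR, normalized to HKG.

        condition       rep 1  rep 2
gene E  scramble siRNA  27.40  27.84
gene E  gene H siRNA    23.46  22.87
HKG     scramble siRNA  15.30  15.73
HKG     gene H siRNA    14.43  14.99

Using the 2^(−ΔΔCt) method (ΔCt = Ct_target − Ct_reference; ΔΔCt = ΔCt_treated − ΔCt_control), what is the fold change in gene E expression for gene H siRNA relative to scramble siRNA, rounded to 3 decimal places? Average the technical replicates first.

12.553

Mean Ct: gene E scramble siRNA 27.620; gene E gene H siRNA 23.165; HKG scramble siRNA 15.515; HKG gene H siRNA 14.710
ΔCt(scramble siRNA) = 27.620 − 15.515 = 12.105
ΔCt(gene H siRNA) = 23.165 − 14.710 = 8.455
ΔΔCt = 8.455 − 12.105 = -3.650
Fold change = 2^(−(-3.650)) = 2^3.650 = 12.5533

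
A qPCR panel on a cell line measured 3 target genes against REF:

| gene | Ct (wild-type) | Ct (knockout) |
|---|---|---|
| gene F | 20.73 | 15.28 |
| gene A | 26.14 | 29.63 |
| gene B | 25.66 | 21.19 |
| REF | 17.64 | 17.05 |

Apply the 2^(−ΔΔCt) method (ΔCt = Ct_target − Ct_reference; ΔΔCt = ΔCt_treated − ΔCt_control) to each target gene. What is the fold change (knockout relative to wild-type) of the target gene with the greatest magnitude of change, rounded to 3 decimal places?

29.041

gene F: ΔΔCt = (15.28−17.05) − (20.73−17.64) = -1.77 − 3.09 = -4.86; fold change = 2^4.86 = 29.041
gene A: ΔΔCt = (29.63−17.05) − (26.14−17.64) = 12.58 − 8.50 = 4.08; fold change = 2^-4.08 = 0.059
gene B: ΔΔCt = (21.19−17.05) − (25.66−17.64) = 4.14 − 8.02 = -3.88; fold change = 2^3.88 = 14.723
gene F has the largest |ΔΔCt| = 4.86.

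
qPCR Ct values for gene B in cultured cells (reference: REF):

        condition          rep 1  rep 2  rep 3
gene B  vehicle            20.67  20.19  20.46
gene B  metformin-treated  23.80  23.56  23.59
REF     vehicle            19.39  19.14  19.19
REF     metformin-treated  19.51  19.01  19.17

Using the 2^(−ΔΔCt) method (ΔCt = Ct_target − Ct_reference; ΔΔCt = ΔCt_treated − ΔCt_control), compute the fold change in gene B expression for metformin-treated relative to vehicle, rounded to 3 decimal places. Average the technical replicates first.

Mean Ct: gene B vehicle 20.440; gene B metformin-treated 23.650; REF vehicle 19.240; REF metformin-treated 19.230
ΔCt(vehicle) = 20.440 − 19.240 = 1.200
ΔCt(metformin-treated) = 23.650 − 19.230 = 4.420
ΔΔCt = 4.420 − 1.200 = 3.220
Fold change = 2^(−3.220) = 0.1073

0.107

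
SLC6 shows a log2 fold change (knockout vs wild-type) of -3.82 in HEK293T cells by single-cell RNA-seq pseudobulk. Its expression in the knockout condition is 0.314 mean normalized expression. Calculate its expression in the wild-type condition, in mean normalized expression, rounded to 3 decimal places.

4.435

Fold change = 2^(-3.82) = 0.0708
wild-type expression = 0.314 / 0.0708 = 4.435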